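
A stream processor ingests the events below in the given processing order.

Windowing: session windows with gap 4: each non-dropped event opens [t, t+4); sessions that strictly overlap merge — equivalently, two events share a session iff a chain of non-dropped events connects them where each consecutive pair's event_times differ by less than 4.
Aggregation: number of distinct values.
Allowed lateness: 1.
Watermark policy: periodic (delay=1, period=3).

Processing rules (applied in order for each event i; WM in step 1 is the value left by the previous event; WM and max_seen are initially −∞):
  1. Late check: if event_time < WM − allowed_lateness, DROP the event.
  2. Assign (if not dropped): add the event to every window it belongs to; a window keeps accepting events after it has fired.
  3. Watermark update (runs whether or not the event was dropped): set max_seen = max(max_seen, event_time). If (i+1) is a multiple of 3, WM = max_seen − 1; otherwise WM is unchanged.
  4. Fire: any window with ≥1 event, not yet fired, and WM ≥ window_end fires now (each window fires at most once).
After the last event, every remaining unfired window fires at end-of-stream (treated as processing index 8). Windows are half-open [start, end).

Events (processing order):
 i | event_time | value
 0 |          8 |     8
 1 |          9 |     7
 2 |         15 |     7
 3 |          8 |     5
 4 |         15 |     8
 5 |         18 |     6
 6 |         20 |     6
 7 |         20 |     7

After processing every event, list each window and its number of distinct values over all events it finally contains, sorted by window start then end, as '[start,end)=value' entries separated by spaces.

i=0 t=8 v=8: → [8,12); WM=−∞
i=1 t=9 v=7: → [8,13); WM=−∞
i=2 t=15 v=7: → [15,19); WM=14
i=3 t=8 v=5: DROP (t<14-1); WM=14
i=4 t=15 v=8: → [15,19); WM=14
i=5 t=18 v=6: → [15,22); WM=17
i=6 t=20 v=6: → [15,24); WM=17
i=7 t=20 v=7: → [15,24); WM=17

[8,13)=2 [15,24)=3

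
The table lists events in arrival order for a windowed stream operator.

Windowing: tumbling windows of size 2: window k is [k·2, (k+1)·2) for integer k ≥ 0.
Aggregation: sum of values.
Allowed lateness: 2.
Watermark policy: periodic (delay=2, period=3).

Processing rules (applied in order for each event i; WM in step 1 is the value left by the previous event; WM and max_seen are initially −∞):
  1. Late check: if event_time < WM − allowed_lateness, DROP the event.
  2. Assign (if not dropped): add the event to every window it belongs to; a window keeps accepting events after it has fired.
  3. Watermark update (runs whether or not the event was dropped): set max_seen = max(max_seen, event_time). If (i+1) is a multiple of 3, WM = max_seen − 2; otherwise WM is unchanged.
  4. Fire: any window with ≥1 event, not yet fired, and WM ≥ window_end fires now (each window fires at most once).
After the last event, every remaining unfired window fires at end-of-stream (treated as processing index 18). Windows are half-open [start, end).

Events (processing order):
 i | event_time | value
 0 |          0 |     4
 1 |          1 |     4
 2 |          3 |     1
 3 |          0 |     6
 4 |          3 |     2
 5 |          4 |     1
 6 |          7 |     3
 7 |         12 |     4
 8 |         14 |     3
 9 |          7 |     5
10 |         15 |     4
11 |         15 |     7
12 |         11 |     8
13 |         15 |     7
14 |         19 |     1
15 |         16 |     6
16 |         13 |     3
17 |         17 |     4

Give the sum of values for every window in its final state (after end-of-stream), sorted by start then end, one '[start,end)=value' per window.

i=0 t=0 v=4: → [0,2); WM=−∞
i=1 t=1 v=4: → [0,2); WM=−∞
i=2 t=3 v=1: → [2,4); WM=1
i=3 t=0 v=6: → [0,2); WM=1
i=4 t=3 v=2: → [2,4); WM=1
i=5 t=4 v=1: → [4,6); WM=2; [0,2) fires=14
i=6 t=7 v=3: → [6,8); WM=2
i=7 t=12 v=4: → [12,14); WM=2
i=8 t=14 v=3: → [14,16); WM=12; [2,4) fires=3 [4,6) fires=1 [6,8) fires=3
i=9 t=7 v=5: DROP (t<12-2); WM=12
i=10 t=15 v=4: → [14,16); WM=12
i=11 t=15 v=7: → [14,16); WM=13
i=12 t=11 v=8: → [10,12); WM=13; [10,12) fires=8
i=13 t=15 v=7: → [14,16); WM=13
i=14 t=19 v=1: → [18,20); WM=17; [12,14) fires=4 [14,16) fires=21
i=15 t=16 v=6: → [16,18); WM=17
i=16 t=13 v=3: DROP (t<17-2); WM=17
i=17 t=17 v=4: → [16,18); WM=17

[0,2)=14 [2,4)=3 [4,6)=1 [6,8)=3 [10,12)=8 [12,14)=4 [14,16)=21 [16,18)=10 [18,20)=1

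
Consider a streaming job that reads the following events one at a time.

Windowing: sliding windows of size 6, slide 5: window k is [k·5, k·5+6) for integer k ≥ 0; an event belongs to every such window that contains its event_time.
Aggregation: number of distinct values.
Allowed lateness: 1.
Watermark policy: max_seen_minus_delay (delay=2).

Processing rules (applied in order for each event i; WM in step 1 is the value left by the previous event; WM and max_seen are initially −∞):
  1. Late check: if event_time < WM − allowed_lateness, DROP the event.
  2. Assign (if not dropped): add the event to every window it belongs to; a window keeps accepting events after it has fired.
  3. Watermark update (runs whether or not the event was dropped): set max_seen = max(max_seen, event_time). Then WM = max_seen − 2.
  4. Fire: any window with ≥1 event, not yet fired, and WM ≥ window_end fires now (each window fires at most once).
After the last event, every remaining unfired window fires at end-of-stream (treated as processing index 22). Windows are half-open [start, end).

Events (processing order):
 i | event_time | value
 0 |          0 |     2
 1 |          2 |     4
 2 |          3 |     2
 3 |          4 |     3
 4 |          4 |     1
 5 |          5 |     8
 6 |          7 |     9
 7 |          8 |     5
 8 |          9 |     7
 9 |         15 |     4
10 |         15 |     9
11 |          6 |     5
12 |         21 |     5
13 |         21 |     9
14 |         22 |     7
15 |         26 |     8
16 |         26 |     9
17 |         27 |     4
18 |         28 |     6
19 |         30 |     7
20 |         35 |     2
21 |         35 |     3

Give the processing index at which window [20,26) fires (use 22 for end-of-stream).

i=0 t=0 v=2: → [0,6); WM=-2
i=1 t=2 v=4: → [0,6); WM=0
i=2 t=3 v=2: → [0,6); WM=1
i=3 t=4 v=3: → [0,6); WM=2
i=4 t=4 v=1: → [0,6); WM=2
i=5 t=5 v=8: → [5,11),[0,6); WM=3
i=6 t=7 v=9: → [5,11); WM=5
i=7 t=8 v=5: → [5,11); WM=6; [0,6) fires=5
i=8 t=9 v=7: → [5,11); WM=7
i=9 t=15 v=4: → [15,21),[10,16); WM=13; [5,11) fires=4
i=10 t=15 v=9: → [15,21),[10,16); WM=13
i=11 t=6 v=5: DROP (t<13-1); WM=13
i=12 t=21 v=5: → [20,26); WM=19; [10,16) fires=2
i=13 t=21 v=9: → [20,26); WM=19
i=14 t=22 v=7: → [20,26); WM=20
i=15 t=26 v=8: → [25,31); WM=24; [15,21) fires=2
i=16 t=26 v=9: → [25,31); WM=24
i=17 t=27 v=4: → [25,31); WM=25
i=18 t=28 v=6: → [25,31); WM=26; [20,26) fires=3
i=19 t=30 v=7: → [30,36),[25,31); WM=28
i=20 t=35 v=2: → [35,41),[30,36); WM=33; [25,31) fires=5
i=21 t=35 v=3: → [35,41),[30,36); WM=33

18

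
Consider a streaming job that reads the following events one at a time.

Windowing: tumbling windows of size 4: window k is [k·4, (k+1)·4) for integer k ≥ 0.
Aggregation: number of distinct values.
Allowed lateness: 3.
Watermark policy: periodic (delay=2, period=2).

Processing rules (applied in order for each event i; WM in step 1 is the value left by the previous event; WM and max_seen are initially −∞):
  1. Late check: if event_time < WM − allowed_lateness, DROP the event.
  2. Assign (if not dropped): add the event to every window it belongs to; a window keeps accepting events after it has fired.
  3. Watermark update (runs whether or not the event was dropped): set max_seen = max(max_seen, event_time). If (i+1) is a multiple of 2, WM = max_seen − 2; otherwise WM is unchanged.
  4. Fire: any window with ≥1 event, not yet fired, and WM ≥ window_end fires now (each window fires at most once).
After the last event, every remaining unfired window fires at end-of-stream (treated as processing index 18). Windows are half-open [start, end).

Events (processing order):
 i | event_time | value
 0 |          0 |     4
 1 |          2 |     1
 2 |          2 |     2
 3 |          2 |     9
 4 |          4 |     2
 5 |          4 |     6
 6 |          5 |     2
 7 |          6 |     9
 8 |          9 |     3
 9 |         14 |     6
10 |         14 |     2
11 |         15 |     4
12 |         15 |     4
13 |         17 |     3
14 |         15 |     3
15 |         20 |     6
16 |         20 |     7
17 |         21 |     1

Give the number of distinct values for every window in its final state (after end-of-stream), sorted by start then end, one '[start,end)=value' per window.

[0,4)=4 [4,8)=3 [8,12)=1 [12,16)=4 [16,20)=1 [20,24)=3

i=0 t=0 v=4: → [0,4); WM=−∞
i=1 t=2 v=1: → [0,4); WM=0
i=2 t=2 v=2: → [0,4); WM=0
i=3 t=2 v=9: → [0,4); WM=0
i=4 t=4 v=2: → [4,8); WM=0
i=5 t=4 v=6: → [4,8); WM=2
i=6 t=5 v=2: → [4,8); WM=2
i=7 t=6 v=9: → [4,8); WM=4; [0,4) fires=4
i=8 t=9 v=3: → [8,12); WM=4
i=9 t=14 v=6: → [12,16); WM=12; [4,8) fires=3 [8,12) fires=1
i=10 t=14 v=2: → [12,16); WM=12
i=11 t=15 v=4: → [12,16); WM=13
i=12 t=15 v=4: → [12,16); WM=13
i=13 t=17 v=3: → [16,20); WM=15
i=14 t=15 v=3: → [12,16); WM=15
i=15 t=20 v=6: → [20,24); WM=18; [12,16) fires=4
i=16 t=20 v=7: → [20,24); WM=18
i=17 t=21 v=1: → [20,24); WM=19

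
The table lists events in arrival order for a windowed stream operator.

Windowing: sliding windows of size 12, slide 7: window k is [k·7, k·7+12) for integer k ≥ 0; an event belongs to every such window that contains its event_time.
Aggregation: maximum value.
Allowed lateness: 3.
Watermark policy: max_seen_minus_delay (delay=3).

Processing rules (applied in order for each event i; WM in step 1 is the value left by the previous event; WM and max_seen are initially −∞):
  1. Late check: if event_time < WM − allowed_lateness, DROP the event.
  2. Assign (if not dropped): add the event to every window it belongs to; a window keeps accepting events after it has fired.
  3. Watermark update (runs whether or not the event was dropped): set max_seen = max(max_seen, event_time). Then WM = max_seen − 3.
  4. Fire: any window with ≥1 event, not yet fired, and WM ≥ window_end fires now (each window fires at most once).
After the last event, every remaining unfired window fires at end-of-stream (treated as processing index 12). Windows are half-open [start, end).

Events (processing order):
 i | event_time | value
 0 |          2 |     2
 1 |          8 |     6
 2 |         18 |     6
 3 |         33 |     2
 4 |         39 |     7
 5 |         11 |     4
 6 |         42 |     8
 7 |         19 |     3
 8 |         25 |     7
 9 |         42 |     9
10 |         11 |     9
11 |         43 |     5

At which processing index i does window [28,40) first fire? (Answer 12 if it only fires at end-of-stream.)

i=0 t=2 v=2: → [0,12); WM=-1
i=1 t=8 v=6: → [7,19),[0,12); WM=5
i=2 t=18 v=6: → [14,26),[7,19); WM=15; [0,12) fires=6
i=3 t=33 v=2: → [28,40); WM=30; [7,19) fires=6 [14,26) fires=6
i=4 t=39 v=7: → [35,47),[28,40); WM=36
i=5 t=11 v=4: DROP (t<36-3); WM=36
i=6 t=42 v=8: → [42,54),[35,47); WM=39
i=7 t=19 v=3: DROP (t<39-3); WM=39
i=8 t=25 v=7: DROP (t<39-3); WM=39
i=9 t=42 v=9: → [42,54),[35,47); WM=39
i=10 t=11 v=9: DROP (t<39-3); WM=39
i=11 t=43 v=5: → [42,54),[35,47); WM=40; [28,40) fires=7

11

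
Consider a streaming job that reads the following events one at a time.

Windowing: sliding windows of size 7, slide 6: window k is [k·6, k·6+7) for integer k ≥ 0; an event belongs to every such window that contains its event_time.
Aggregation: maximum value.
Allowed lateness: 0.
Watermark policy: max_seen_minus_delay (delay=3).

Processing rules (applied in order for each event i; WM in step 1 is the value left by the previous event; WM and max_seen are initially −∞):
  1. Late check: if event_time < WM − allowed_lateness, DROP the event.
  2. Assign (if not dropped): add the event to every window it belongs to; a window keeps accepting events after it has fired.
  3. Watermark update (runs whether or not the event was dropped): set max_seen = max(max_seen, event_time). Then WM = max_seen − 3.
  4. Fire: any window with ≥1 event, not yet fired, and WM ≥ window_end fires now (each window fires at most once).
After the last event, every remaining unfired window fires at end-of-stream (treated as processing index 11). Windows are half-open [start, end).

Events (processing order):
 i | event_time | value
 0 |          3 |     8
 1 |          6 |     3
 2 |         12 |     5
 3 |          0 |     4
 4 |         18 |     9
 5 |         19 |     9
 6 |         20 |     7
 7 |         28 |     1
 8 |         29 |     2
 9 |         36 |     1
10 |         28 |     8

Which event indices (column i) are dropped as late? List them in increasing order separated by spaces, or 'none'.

3 10

i=0 t=3 v=8: → [0,7); WM=0
i=1 t=6 v=3: → [6,13),[0,7); WM=3
i=2 t=12 v=5: → [12,19),[6,13); WM=9; [0,7) fires=8
i=3 t=0 v=4: DROP (t<9-0); WM=9
i=4 t=18 v=9: → [18,25),[12,19); WM=15; [6,13) fires=5
i=5 t=19 v=9: → [18,25); WM=16
i=6 t=20 v=7: → [18,25); WM=17
i=7 t=28 v=1: → [24,31); WM=25; [12,19) fires=9 [18,25) fires=9
i=8 t=29 v=2: → [24,31); WM=26
i=9 t=36 v=1: → [36,43),[30,37); WM=33; [24,31) fires=2
i=10 t=28 v=8: DROP (t<33-0); WM=33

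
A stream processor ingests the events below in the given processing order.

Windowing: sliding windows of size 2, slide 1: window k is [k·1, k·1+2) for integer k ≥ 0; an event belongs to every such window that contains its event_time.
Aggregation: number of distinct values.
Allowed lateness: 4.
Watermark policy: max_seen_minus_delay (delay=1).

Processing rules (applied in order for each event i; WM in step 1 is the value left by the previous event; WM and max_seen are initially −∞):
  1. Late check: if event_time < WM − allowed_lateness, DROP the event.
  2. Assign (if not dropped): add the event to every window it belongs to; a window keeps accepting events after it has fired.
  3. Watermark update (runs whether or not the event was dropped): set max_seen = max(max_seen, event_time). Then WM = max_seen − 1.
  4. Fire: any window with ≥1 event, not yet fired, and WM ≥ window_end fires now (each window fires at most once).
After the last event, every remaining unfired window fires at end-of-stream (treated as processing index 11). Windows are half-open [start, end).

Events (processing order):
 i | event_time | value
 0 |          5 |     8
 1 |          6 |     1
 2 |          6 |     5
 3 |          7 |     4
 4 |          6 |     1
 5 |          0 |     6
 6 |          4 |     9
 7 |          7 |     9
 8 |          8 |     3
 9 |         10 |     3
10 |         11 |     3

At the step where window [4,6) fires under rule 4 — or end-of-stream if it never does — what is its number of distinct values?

1

i=0 t=5 v=8: → [5,7),[4,6); WM=4
i=1 t=6 v=1: → [6,8),[5,7); WM=5
i=2 t=6 v=5: → [6,8),[5,7); WM=5
i=3 t=7 v=4: → [7,9),[6,8); WM=6; [4,6) fires=1
i=4 t=6 v=1: → [6,8),[5,7); WM=6
i=5 t=0 v=6: DROP (t<6-4); WM=6
i=6 t=4 v=9: → [4,6),[3,5); WM=6; [3,5) fires=1
i=7 t=7 v=9: → [7,9),[6,8); WM=6
i=8 t=8 v=3: → [8,10),[7,9); WM=7; [5,7) fires=3
i=9 t=10 v=3: → [10,12),[9,11); WM=9; [6,8) fires=4 [7,9) fires=3
i=10 t=11 v=3: → [11,13),[10,12); WM=10; [8,10) fires=1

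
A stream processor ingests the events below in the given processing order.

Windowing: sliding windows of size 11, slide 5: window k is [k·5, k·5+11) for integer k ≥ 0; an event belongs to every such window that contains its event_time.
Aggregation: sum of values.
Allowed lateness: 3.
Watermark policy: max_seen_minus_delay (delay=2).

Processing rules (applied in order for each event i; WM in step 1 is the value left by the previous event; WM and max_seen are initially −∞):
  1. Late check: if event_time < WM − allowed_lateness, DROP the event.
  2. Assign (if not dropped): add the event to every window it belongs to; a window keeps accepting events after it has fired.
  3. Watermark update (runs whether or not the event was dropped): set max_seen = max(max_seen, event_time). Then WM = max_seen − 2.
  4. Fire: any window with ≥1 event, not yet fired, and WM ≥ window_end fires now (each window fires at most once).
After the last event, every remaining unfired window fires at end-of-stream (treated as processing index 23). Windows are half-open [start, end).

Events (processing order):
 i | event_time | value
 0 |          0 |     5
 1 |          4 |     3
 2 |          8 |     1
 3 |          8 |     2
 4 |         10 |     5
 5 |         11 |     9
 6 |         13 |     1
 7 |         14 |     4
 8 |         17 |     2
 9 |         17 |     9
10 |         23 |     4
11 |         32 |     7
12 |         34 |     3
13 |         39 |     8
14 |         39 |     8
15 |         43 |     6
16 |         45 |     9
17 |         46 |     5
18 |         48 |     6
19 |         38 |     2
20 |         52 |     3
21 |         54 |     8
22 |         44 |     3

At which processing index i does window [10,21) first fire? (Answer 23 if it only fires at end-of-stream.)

i=0 t=0 v=5: → [0,11); WM=-2
i=1 t=4 v=3: → [0,11); WM=2
i=2 t=8 v=1: → [5,16),[0,11); WM=6
i=3 t=8 v=2: → [5,16),[0,11); WM=6
i=4 t=10 v=5: → [10,21),[5,16),[0,11); WM=8
i=5 t=11 v=9: → [10,21),[5,16); WM=9
i=6 t=13 v=1: → [10,21),[5,16); WM=11; [0,11) fires=16
i=7 t=14 v=4: → [10,21),[5,16); WM=12
i=8 t=17 v=2: → [15,26),[10,21); WM=15
i=9 t=17 v=9: → [15,26),[10,21); WM=15
i=10 t=23 v=4: → [20,31),[15,26); WM=21; [5,16) fires=22 [10,21) fires=30
i=11 t=32 v=7: → [30,41),[25,36); WM=30; [15,26) fires=15
i=12 t=34 v=3: → [30,41),[25,36); WM=32; [20,31) fires=4
i=13 t=39 v=8: → [35,46),[30,41); WM=37; [25,36) fires=10
i=14 t=39 v=8: → [35,46),[30,41); WM=37
i=15 t=43 v=6: → [40,51),[35,46); WM=41; [30,41) fires=26
i=16 t=45 v=9: → [45,56),[40,51),[35,46); WM=43
i=17 t=46 v=5: → [45,56),[40,51); WM=44
i=18 t=48 v=6: → [45,56),[40,51); WM=46; [35,46) fires=31
i=19 t=38 v=2: DROP (t<46-3); WM=46
i=20 t=52 v=3: → [50,61),[45,56); WM=50
i=21 t=54 v=8: → [50,61),[45,56); WM=52; [40,51) fires=26
i=22 t=44 v=3: DROP (t<52-3); WM=52

10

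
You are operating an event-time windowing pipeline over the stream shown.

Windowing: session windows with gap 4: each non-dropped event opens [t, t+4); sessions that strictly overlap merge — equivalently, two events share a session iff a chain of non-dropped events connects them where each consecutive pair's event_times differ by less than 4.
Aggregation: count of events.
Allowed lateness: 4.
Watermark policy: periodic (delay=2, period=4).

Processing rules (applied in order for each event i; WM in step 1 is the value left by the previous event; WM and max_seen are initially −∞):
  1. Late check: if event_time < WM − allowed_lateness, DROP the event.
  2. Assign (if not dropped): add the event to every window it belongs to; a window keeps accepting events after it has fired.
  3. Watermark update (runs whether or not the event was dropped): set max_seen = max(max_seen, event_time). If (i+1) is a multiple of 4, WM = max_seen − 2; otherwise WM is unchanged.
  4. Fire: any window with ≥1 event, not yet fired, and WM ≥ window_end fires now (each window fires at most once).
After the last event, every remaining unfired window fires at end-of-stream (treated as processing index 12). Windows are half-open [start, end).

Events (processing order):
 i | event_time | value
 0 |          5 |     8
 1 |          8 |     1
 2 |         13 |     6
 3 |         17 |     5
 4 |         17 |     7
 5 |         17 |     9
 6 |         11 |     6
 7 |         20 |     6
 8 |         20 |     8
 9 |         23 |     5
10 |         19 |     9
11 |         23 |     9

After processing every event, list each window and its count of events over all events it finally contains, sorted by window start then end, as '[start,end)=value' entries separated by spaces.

[5,17)=4 [17,27)=8

i=0 t=5 v=8: → [5,9); WM=−∞
i=1 t=8 v=1: → [5,12); WM=−∞
i=2 t=13 v=6: → [13,17); WM=−∞
i=3 t=17 v=5: → [17,21); WM=15
i=4 t=17 v=7: → [17,21); WM=15
i=5 t=17 v=9: → [17,21); WM=15
i=6 t=11 v=6: → [5,17); WM=15
i=7 t=20 v=6: → [17,24); WM=18
i=8 t=20 v=8: → [17,24); WM=18
i=9 t=23 v=5: → [17,27); WM=18
i=10 t=19 v=9: → [17,27); WM=18
i=11 t=23 v=9: → [17,27); WM=21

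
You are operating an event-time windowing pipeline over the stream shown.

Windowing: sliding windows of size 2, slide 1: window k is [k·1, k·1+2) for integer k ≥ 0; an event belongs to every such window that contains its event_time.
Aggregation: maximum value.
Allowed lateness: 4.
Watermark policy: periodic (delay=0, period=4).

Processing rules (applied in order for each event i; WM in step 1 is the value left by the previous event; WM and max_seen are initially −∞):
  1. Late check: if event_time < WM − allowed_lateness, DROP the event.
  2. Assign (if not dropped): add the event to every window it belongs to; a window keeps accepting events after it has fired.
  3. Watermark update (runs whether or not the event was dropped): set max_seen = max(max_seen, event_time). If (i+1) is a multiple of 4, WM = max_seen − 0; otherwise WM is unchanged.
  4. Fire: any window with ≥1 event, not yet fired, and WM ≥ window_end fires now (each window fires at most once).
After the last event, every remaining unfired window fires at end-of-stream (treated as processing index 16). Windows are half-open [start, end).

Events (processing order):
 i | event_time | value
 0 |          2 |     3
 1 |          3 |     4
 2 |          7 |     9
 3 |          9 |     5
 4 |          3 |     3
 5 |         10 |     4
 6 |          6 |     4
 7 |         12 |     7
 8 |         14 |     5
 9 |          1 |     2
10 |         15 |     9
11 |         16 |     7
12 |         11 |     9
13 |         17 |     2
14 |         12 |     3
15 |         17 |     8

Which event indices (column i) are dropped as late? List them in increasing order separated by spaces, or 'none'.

4 9 12

i=0 t=2 v=3: → [2,4),[1,3); WM=−∞
i=1 t=3 v=4: → [3,5),[2,4); WM=−∞
i=2 t=7 v=9: → [7,9),[6,8); WM=−∞
i=3 t=9 v=5: → [9,11),[8,10); WM=9; [1,3) fires=3 [2,4) fires=4 [3,5) fires=4 [6,8) fires=9 [7,9) fires=9
i=4 t=3 v=3: DROP (t<9-4); WM=9
i=5 t=10 v=4: → [10,12),[9,11); WM=9
i=6 t=6 v=4: → [6,8),[5,7); WM=9; [5,7) fires=4
i=7 t=12 v=7: → [12,14),[11,13); WM=12; [8,10) fires=5 [9,11) fires=5 [10,12) fires=4
i=8 t=14 v=5: → [14,16),[13,15); WM=12
i=9 t=1 v=2: DROP (t<12-4); WM=12
i=10 t=15 v=9: → [15,17),[14,16); WM=12
i=11 t=16 v=7: → [16,18),[15,17); WM=16; [11,13) fires=7 [12,14) fires=7 [13,15) fires=5 [14,16) fires=9
i=12 t=11 v=9: DROP (t<16-4); WM=16
i=13 t=17 v=2: → [17,19),[16,18); WM=16
i=14 t=12 v=3: → [12,14),[11,13); WM=16
i=15 t=17 v=8: → [17,19),[16,18); WM=17; [15,17) fires=9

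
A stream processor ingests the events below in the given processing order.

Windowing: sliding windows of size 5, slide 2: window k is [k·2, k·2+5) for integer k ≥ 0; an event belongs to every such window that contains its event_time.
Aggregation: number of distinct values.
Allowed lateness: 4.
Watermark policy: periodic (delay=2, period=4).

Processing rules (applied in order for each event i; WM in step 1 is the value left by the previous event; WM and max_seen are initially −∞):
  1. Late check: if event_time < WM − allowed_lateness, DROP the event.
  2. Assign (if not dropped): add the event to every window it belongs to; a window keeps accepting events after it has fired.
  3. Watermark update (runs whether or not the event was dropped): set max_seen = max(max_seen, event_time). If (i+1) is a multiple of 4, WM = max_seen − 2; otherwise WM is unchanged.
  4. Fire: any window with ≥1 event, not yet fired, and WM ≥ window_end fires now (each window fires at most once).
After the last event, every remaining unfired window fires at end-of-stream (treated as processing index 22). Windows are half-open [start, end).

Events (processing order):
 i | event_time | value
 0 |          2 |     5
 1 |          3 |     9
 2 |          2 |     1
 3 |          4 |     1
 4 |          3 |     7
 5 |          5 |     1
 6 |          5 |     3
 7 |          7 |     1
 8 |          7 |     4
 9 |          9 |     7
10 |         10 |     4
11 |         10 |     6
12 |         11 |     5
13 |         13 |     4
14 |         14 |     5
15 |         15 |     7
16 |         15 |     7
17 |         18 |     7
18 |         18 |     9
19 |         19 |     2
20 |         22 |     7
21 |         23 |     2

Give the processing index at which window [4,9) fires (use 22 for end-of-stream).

15

i=0 t=2 v=5: → [2,7),[0,5); WM=−∞
i=1 t=3 v=9: → [2,7),[0,5); WM=−∞
i=2 t=2 v=1: → [2,7),[0,5); WM=−∞
i=3 t=4 v=1: → [4,9),[2,7),[0,5); WM=2
i=4 t=3 v=7: → [2,7),[0,5); WM=2
i=5 t=5 v=1: → [4,9),[2,7); WM=2
i=6 t=5 v=3: → [4,9),[2,7); WM=2
i=7 t=7 v=1: → [6,11),[4,9); WM=5; [0,5) fires=4
i=8 t=7 v=4: → [6,11),[4,9); WM=5
i=9 t=9 v=7: → [8,13),[6,11); WM=5
i=10 t=10 v=4: → [10,15),[8,13),[6,11); WM=5
i=11 t=10 v=6: → [10,15),[8,13),[6,11); WM=8; [2,7) fires=5
i=12 t=11 v=5: → [10,15),[8,13); WM=8
i=13 t=13 v=4: → [12,17),[10,15); WM=8
i=14 t=14 v=5: → [14,19),[12,17),[10,15); WM=8
i=15 t=15 v=7: → [14,19),[12,17); WM=13; [4,9) fires=3 [6,11) fires=4 [8,13) fires=4
i=16 t=15 v=7: → [14,19),[12,17); WM=13
i=17 t=18 v=7: → [18,23),[16,21),[14,19); WM=13
i=18 t=18 v=9: → [18,23),[16,21),[14,19); WM=13
i=19 t=19 v=2: → [18,23),[16,21); WM=17; [10,15) fires=3 [12,17) fires=3
i=20 t=22 v=7: → [22,27),[20,25),[18,23); WM=17
i=21 t=23 v=2: → [22,27),[20,25); WM=17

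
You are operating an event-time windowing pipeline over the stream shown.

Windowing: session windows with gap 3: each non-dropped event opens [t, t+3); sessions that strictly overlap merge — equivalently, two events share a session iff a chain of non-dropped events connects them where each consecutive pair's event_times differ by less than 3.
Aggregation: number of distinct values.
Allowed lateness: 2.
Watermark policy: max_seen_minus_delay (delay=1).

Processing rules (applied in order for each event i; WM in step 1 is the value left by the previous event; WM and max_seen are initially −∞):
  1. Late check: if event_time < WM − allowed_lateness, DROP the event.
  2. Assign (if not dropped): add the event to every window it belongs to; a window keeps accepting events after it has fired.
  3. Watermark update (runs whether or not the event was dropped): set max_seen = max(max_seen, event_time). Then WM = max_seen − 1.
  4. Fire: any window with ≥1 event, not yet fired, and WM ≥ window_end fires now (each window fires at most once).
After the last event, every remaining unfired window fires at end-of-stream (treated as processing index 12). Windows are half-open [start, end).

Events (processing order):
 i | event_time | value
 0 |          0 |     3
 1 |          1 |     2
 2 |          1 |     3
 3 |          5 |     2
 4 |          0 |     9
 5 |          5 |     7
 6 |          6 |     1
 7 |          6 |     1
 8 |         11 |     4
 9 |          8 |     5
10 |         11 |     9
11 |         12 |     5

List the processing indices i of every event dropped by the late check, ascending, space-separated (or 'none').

i=0 t=0 v=3: → [0,3); WM=-1
i=1 t=1 v=2: → [0,4); WM=0
i=2 t=1 v=3: → [0,4); WM=0
i=3 t=5 v=2: → [5,8); WM=4
i=4 t=0 v=9: DROP (t<4-2); WM=4
i=5 t=5 v=7: → [5,8); WM=4
i=6 t=6 v=1: → [5,9); WM=5
i=7 t=6 v=1: → [5,9); WM=5
i=8 t=11 v=4: → [11,14); WM=10
i=9 t=8 v=5: → [5,11); WM=10
i=10 t=11 v=9: → [11,14); WM=10
i=11 t=12 v=5: → [11,15); WM=11

4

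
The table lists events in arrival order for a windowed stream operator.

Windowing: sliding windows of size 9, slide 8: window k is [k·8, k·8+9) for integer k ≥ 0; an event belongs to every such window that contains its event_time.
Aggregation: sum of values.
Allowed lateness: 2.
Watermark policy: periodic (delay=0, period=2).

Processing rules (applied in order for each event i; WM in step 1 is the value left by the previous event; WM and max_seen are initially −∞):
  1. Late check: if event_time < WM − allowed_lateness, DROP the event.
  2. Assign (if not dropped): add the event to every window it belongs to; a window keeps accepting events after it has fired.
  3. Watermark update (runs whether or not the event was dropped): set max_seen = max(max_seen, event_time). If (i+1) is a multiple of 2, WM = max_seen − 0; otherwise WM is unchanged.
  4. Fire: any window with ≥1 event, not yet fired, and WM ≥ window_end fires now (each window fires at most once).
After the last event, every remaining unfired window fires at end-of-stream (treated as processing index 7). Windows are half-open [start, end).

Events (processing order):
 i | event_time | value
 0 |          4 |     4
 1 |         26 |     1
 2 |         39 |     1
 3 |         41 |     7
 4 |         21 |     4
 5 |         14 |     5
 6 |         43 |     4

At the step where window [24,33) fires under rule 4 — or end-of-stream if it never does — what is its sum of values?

1

i=0 t=4 v=4: → [0,9); WM=−∞
i=1 t=26 v=1: → [24,33); WM=26; [0,9) fires=4
i=2 t=39 v=1: → [32,41); WM=26
i=3 t=41 v=7: → [40,49); WM=41; [24,33) fires=1 [32,41) fires=1
i=4 t=21 v=4: DROP (t<41-2); WM=41
i=5 t=14 v=5: DROP (t<41-2); WM=41
i=6 t=43 v=4: → [40,49); WM=41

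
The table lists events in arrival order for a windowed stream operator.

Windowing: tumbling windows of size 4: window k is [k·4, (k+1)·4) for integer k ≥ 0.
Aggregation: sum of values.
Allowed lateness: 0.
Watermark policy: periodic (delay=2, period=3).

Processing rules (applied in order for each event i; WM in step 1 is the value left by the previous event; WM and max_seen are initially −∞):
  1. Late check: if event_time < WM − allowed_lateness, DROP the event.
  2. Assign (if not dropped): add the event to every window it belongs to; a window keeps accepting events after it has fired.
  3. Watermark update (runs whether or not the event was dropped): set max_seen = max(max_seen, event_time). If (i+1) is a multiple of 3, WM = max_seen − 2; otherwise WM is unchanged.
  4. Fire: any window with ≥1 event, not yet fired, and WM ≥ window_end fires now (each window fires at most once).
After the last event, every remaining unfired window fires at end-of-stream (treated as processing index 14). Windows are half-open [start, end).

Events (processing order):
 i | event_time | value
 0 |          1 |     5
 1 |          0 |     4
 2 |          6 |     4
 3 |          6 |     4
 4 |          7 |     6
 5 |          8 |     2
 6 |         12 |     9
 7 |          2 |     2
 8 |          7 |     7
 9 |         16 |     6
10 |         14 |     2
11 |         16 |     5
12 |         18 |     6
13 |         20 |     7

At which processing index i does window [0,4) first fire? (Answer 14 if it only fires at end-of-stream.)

i=0 t=1 v=5: → [0,4); WM=−∞
i=1 t=0 v=4: → [0,4); WM=−∞
i=2 t=6 v=4: → [4,8); WM=4; [0,4) fires=9
i=3 t=6 v=4: → [4,8); WM=4
i=4 t=7 v=6: → [4,8); WM=4
i=5 t=8 v=2: → [8,12); WM=6
i=6 t=12 v=9: → [12,16); WM=6
i=7 t=2 v=2: DROP (t<6-0); WM=6
i=8 t=7 v=7: → [4,8); WM=10; [4,8) fires=21
i=9 t=16 v=6: → [16,20); WM=10
i=10 t=14 v=2: → [12,16); WM=10
i=11 t=16 v=5: → [16,20); WM=14; [8,12) fires=2
i=12 t=18 v=6: → [16,20); WM=14
i=13 t=20 v=7: → [20,24); WM=14

2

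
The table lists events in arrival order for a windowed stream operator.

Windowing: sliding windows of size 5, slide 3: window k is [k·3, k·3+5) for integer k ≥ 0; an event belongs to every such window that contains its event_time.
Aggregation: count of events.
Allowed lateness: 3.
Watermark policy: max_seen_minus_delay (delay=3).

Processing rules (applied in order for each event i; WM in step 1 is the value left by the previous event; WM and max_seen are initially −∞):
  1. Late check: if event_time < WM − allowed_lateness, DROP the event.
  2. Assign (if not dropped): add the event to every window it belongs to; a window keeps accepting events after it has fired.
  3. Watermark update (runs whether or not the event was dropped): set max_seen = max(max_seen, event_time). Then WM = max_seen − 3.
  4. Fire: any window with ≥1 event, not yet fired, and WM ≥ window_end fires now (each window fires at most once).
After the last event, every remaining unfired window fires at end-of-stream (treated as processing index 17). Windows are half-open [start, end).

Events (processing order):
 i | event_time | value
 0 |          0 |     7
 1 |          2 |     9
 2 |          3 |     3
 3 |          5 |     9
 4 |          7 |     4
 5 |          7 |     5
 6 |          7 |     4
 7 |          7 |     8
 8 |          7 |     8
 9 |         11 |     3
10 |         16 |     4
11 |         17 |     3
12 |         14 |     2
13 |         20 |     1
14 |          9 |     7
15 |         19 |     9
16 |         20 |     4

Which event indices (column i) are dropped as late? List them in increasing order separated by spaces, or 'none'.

i=0 t=0 v=7: → [0,5); WM=-3
i=1 t=2 v=9: → [0,5); WM=-1
i=2 t=3 v=3: → [3,8),[0,5); WM=0
i=3 t=5 v=9: → [3,8); WM=2
i=4 t=7 v=4: → [6,11),[3,8); WM=4
i=5 t=7 v=5: → [6,11),[3,8); WM=4
i=6 t=7 v=4: → [6,11),[3,8); WM=4
i=7 t=7 v=8: → [6,11),[3,8); WM=4
i=8 t=7 v=8: → [6,11),[3,8); WM=4
i=9 t=11 v=3: → [9,14); WM=8; [0,5) fires=3 [3,8) fires=7
i=10 t=16 v=4: → [15,20),[12,17); WM=13; [6,11) fires=5
i=11 t=17 v=3: → [15,20); WM=14; [9,14) fires=1
i=12 t=14 v=2: → [12,17); WM=14
i=13 t=20 v=1: → [18,23); WM=17; [12,17) fires=2
i=14 t=9 v=7: DROP (t<17-3); WM=17
i=15 t=19 v=9: → [18,23),[15,20); WM=17
i=16 t=20 v=4: → [18,23); WM=17

14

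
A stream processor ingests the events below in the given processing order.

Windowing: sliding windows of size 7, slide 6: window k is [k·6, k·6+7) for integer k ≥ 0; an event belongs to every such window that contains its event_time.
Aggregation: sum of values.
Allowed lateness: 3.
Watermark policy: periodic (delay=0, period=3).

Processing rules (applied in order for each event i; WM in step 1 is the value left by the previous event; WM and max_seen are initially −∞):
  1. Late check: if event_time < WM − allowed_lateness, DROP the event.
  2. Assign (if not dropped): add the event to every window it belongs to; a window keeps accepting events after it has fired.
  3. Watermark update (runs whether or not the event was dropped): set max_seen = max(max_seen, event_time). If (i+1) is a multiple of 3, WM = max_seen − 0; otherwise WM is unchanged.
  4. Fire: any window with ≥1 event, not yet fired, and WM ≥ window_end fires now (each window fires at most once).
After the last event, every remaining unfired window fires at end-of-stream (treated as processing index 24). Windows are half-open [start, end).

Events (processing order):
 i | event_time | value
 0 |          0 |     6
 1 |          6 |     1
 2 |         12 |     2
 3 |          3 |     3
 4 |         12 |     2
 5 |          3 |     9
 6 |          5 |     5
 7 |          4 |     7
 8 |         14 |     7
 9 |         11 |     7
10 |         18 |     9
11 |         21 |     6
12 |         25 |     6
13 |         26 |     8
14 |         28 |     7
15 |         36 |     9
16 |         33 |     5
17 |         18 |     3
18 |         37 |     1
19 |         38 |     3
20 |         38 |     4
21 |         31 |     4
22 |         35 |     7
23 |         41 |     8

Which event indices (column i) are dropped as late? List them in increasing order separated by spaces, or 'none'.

i=0 t=0 v=6: → [0,7); WM=−∞
i=1 t=6 v=1: → [6,13),[0,7); WM=−∞
i=2 t=12 v=2: → [12,19),[6,13); WM=12; [0,7) fires=7
i=3 t=3 v=3: DROP (t<12-3); WM=12
i=4 t=12 v=2: → [12,19),[6,13); WM=12
i=5 t=3 v=9: DROP (t<12-3); WM=12
i=6 t=5 v=5: DROP (t<12-3); WM=12
i=7 t=4 v=7: DROP (t<12-3); WM=12
i=8 t=14 v=7: → [12,19); WM=14; [6,13) fires=5
i=9 t=11 v=7: → [6,13); WM=14
i=10 t=18 v=9: → [18,25),[12,19); WM=14
i=11 t=21 v=6: → [18,25); WM=21; [12,19) fires=20
i=12 t=25 v=6: → [24,31); WM=21
i=13 t=26 v=8: → [24,31); WM=21
i=14 t=28 v=7: → [24,31); WM=28; [18,25) fires=15
i=15 t=36 v=9: → [36,43),[30,37); WM=28
i=16 t=33 v=5: → [30,37); WM=28
i=17 t=18 v=3: DROP (t<28-3); WM=36; [24,31) fires=21
i=18 t=37 v=1: → [36,43); WM=36
i=19 t=38 v=3: → [36,43); WM=36
i=20 t=38 v=4: → [36,43); WM=38; [30,37) fires=14
i=21 t=31 v=4: DROP (t<38-3); WM=38
i=22 t=35 v=7: → [30,37); WM=38
i=23 t=41 v=8: → [36,43); WM=41

3 5 6 7 17 21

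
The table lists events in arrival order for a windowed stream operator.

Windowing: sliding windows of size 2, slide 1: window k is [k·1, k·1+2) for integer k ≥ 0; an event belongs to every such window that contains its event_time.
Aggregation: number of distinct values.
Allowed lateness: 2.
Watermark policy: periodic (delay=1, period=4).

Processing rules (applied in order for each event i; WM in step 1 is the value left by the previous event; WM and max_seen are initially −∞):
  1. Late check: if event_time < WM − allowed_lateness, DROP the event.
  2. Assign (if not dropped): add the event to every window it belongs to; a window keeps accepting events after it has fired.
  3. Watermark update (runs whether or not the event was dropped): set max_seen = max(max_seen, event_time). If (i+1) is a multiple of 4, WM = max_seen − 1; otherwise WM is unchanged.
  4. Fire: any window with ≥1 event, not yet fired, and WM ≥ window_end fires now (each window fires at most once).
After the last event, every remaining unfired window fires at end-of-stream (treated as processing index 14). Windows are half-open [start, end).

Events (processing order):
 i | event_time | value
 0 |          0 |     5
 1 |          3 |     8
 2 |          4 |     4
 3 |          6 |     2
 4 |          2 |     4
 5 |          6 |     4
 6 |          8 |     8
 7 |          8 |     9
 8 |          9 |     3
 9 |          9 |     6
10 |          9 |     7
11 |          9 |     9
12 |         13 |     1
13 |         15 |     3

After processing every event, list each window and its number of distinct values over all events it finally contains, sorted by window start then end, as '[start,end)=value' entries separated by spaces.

[0,2)=1 [2,4)=1 [3,5)=2 [4,6)=1 [5,7)=2 [6,8)=2 [7,9)=2 [8,10)=5 [9,11)=4 [12,14)=1 [13,15)=1 [14,16)=1 [15,17)=1

i=0 t=0 v=5: → [0,2); WM=−∞
i=1 t=3 v=8: → [3,5),[2,4); WM=−∞
i=2 t=4 v=4: → [4,6),[3,5); WM=−∞
i=3 t=6 v=2: → [6,8),[5,7); WM=5; [0,2) fires=1 [2,4) fires=1 [3,5) fires=2
i=4 t=2 v=4: DROP (t<5-2); WM=5
i=5 t=6 v=4: → [6,8),[5,7); WM=5
i=6 t=8 v=8: → [8,10),[7,9); WM=5
i=7 t=8 v=9: → [8,10),[7,9); WM=7; [4,6) fires=1 [5,7) fires=2
i=8 t=9 v=3: → [9,11),[8,10); WM=7
i=9 t=9 v=6: → [9,11),[8,10); WM=7
i=10 t=9 v=7: → [9,11),[8,10); WM=7
i=11 t=9 v=9: → [9,11),[8,10); WM=8; [6,8) fires=2
i=12 t=13 v=1: → [13,15),[12,14); WM=8
i=13 t=15 v=3: → [15,17),[14,16); WM=8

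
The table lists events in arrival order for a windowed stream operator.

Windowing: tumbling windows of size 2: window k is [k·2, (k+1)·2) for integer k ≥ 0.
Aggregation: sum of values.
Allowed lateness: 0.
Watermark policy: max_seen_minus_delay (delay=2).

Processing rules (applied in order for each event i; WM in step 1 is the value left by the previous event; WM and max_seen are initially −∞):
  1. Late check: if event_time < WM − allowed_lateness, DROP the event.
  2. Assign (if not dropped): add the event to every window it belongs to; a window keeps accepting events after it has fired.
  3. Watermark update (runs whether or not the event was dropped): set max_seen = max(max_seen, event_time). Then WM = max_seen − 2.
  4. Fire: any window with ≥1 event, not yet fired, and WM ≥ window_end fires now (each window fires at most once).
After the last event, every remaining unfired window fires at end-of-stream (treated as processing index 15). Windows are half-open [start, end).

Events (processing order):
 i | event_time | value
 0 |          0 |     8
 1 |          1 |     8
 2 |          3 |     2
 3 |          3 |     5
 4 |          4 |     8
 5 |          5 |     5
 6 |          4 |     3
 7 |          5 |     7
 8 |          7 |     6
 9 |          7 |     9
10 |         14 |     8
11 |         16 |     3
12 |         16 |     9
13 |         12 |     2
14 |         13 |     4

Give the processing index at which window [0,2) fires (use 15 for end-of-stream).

i=0 t=0 v=8: → [0,2); WM=-2
i=1 t=1 v=8: → [0,2); WM=-1
i=2 t=3 v=2: → [2,4); WM=1
i=3 t=3 v=5: → [2,4); WM=1
i=4 t=4 v=8: → [4,6); WM=2; [0,2) fires=16
i=5 t=5 v=5: → [4,6); WM=3
i=6 t=4 v=3: → [4,6); WM=3
i=7 t=5 v=7: → [4,6); WM=3
i=8 t=7 v=6: → [6,8); WM=5; [2,4) fires=7
i=9 t=7 v=9: → [6,8); WM=5
i=10 t=14 v=8: → [14,16); WM=12; [4,6) fires=23 [6,8) fires=15
i=11 t=16 v=3: → [16,18); WM=14
i=12 t=16 v=9: → [16,18); WM=14
i=13 t=12 v=2: DROP (t<14-0); WM=14
i=14 t=13 v=4: DROP (t<14-0); WM=14

4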